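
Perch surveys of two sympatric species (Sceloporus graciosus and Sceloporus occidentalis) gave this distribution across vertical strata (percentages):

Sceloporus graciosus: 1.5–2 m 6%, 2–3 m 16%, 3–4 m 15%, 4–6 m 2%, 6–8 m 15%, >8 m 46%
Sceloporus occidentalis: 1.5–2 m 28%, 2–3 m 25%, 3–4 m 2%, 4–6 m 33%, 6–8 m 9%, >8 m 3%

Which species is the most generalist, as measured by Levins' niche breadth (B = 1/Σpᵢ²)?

Convert percentages to proportions (divide by 100).
Σp_gracᵢ² = 0.06² + 0.16² + 0.15² + 0.02² + 0.15² + 0.46² = 0.0036 + 0.0256 + 0.0225 + 0.0004 + 0.0225 + 0.2116 = 0.2862
B_grac = 1 / 0.2862 = 3.4941
Σp_occiᵢ² = 0.28² + 0.25² + 0.02² + 0.33² + 0.09² + 0.03² = 0.0784 + 0.0625 + 0.0004 + 0.1089 + 0.0081 + 0.0009 = 0.2592
B_occi = 1 / 0.2592 = 3.8580
Highest B → broadest niche (most generalist): Sceloporus occidentalis (B = 3.86).

Sceloporus occidentalis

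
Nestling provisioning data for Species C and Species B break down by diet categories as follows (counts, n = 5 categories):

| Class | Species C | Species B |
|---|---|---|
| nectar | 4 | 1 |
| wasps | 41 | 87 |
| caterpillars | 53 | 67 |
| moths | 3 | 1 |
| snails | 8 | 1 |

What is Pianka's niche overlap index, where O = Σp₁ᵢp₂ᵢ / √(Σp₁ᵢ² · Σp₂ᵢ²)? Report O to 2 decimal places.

Proportions for Species C (n=109): 4/109=0.0367, 41/109=0.3761, 53/109=0.4862, 3/109=0.0275, 8/109=0.0734
Proportions for Species B (n=157): 1/157=0.0064, 87/157=0.5541, 67/157=0.4268, 1/157=0.0064, 1/157=0.0064
Σ p₁ᵢp₂ᵢ = 0.000235 + 0.208397 + 0.207510 + 0.000176 + 0.000470 = 0.416788
Σp_1ᵢ² = 0.0367² + 0.3761² + 0.4862² + 0.0275² + 0.0734² = 0.001347 + 0.141451 + 0.236390 + 0.000756 + 0.005388 = 0.385332
Σp_2ᵢ² = 0.0064² + 0.5541² + 0.4268² + 0.0064² + 0.0064² = 0.000041 + 0.307027 + 0.182158 + 0.000041 + 0.000041 = 0.489308
O = 0.416788 / √(0.385332 × 0.489308) = 0.416788 / 0.4342189 = 0.9599

0.96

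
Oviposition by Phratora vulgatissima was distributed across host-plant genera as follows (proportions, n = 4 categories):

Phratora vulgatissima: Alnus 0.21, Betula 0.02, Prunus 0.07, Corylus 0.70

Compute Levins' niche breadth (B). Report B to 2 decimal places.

Σpᵢ² = 0.21² + 0.02² + 0.07² + 0.70² = 0.0441 + 0.0004 + 0.0049 + 0.4900 = 0.5394
B = 1 / 0.5394 = 1.8539

1.85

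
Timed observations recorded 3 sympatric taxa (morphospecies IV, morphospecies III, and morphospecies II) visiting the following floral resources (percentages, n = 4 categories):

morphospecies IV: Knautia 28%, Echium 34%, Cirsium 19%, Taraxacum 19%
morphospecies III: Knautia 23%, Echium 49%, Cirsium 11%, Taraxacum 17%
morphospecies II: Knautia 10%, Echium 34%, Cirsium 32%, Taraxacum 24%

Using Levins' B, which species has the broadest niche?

morphospecies IV

Convert percentages to proportions (divide by 100).
Σp_IVᵢ² = 0.28² + 0.34² + 0.19² + 0.19² = 0.0784 + 0.1156 + 0.0361 + 0.0361 = 0.2662
B_IV = 1 / 0.2662 = 3.7566
Σp_IIIᵢ² = 0.23² + 0.49² + 0.11² + 0.17² = 0.0529 + 0.2401 + 0.0121 + 0.0289 = 0.3340
B_III = 1 / 0.3340 = 2.9940
Σp_IIᵢ² = 0.10² + 0.34² + 0.32² + 0.24² = 0.0100 + 0.1156 + 0.1024 + 0.0576 = 0.2856
B_II = 1 / 0.2856 = 3.5014
Highest B → broadest niche (most generalist): morphospecies IV (B = 3.76).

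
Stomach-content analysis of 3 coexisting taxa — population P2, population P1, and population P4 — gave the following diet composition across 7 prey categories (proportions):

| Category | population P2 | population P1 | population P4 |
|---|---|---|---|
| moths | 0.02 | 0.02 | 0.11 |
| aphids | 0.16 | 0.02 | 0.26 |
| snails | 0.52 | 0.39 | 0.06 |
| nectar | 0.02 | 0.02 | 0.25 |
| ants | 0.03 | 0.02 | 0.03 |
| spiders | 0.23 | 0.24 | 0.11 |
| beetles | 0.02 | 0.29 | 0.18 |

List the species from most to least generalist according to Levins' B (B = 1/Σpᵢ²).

Σp_P2ᵢ² = 0.02² + 0.16² + 0.52² + 0.02² + 0.03² + 0.23² + 0.02² = 0.0004 + 0.0256 + 0.2704 + 0.0004 + 0.0009 + 0.0529 + 0.0004 = 0.3510
B_P2 = 1 / 0.3510 = 2.8490
Σp_P1ᵢ² = 0.02² + 0.02² + 0.39² + 0.02² + 0.02² + 0.24² + 0.29² = 0.0004 + 0.0004 + 0.1521 + 0.0004 + 0.0004 + 0.0576 + 0.0841 = 0.2954
B_P1 = 1 / 0.2954 = 3.3852
Σp_P4ᵢ² = 0.11² + 0.26² + 0.06² + 0.25² + 0.03² + 0.11² + 0.18² = 0.0121 + 0.0676 + 0.0036 + 0.0625 + 0.0009 + 0.0121 + 0.0324 = 0.1912
B_P4 = 1 / 0.1912 = 5.2301
Ranking by B (broadest → narrowest): population P4 (5.23) > population P1 (3.39) > population P2 (2.85)

population P4 > population P1 > population P2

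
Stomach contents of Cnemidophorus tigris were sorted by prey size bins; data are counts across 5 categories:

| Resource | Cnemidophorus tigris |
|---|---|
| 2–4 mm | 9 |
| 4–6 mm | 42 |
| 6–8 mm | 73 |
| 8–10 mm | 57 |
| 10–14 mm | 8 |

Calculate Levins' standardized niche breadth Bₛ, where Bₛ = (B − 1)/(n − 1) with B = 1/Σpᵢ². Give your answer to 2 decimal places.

Proportions for Cnemidophorus tigris (n=189): 9/189=0.0476, 42/189=0.2222, 73/189=0.3862, 57/189=0.3016, 8/189=0.0423
Σpᵢ² = 0.0476² + 0.2222² + 0.3862² + 0.3016² + 0.0423² = 0.002266 + 0.049373 + 0.149150 + 0.090963 + 0.001789 = 0.293541
B = 1 / 0.293541 = 3.4067
Bₛ = (B − 1)/(n − 1) = (3.4067 − 1)/(5 − 1) = 2.4067/4 = 0.6017

0.60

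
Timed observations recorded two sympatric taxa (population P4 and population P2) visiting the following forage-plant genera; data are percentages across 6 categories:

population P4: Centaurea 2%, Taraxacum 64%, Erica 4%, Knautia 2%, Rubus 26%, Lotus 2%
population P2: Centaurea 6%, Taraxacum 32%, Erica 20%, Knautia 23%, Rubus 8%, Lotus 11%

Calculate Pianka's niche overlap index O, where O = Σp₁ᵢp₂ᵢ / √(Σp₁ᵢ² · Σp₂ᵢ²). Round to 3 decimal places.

Convert percentages to proportions (divide by 100).
Σ p₁ᵢp₂ᵢ = 0.0012 + 0.2048 + 0.0080 + 0.0046 + 0.0208 + 0.0022 = 0.2416
Σp_1ᵢ² = 0.02² + 0.64² + 0.04² + 0.02² + 0.26² + 0.02² = 0.0004 + 0.4096 + 0.0016 + 0.0004 + 0.0676 + 0.0004 = 0.4800
Σp_2ᵢ² = 0.06² + 0.32² + 0.20² + 0.23² + 0.08² + 0.11² = 0.0036 + 0.1024 + 0.0400 + 0.0529 + 0.0064 + 0.0121 = 0.2174
O = 0.2416 / √(0.4800 × 0.2174) = 0.2416 / 0.323036 = 0.74790

0.748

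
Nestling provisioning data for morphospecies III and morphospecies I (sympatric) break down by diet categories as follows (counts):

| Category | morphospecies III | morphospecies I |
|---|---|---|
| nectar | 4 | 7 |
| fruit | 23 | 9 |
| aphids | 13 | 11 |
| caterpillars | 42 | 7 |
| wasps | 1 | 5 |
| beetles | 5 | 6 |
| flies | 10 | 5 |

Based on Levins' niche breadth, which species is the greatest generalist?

morphospecies I

Proportions for morphospecies III (n=98): 4/98=0.0408, 23/98=0.2347, 13/98=0.1327, 42/98=0.4286, 1/98=0.0102, 5/98=0.0510, 10/98=0.1020
Proportions for morphospecies I (n=50): 7/50=0.1400, 9/50=0.1800, 11/50=0.2200, 7/50=0.1400, 5/50=0.1000, 6/50=0.1200, 5/50=0.1000
Σp_IIIᵢ² = 0.0408² + 0.2347² + 0.1327² + 0.4286² + 0.0102² + 0.0510² + 0.1020² = 0.001665 + 0.055084 + 0.017609 + 0.183698 + 0.000104 + 0.002601 + 0.010404 = 0.271165
B_III = 1 / 0.271165 = 3.6878
Σp_Iᵢ² = 0.1400² + 0.1800² + 0.2200² + 0.1400² + 0.1000² + 0.1200² + 0.1000² = 0.019600 + 0.032400 + 0.048400 + 0.019600 + 0.010000 + 0.014400 + 0.010000 = 0.154400
B_I = 1 / 0.154400 = 6.4767
Highest B → broadest niche (most generalist): morphospecies I (B = 6.48).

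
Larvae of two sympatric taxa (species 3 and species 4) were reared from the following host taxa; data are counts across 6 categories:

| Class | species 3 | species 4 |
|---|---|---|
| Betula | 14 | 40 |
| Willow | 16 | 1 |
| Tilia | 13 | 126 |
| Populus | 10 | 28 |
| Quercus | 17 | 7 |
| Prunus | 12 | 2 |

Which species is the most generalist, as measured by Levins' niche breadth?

species 3

Proportions for species 3 (n=82): 14/82=0.1707, 16/82=0.1951, 13/82=0.1585, 10/82=0.1220, 17/82=0.2073, 12/82=0.1463
Proportions for species 4 (n=204): 40/204=0.1961, 1/204=0.0049, 126/204=0.6176, 28/204=0.1373, 7/204=0.0343, 2/204=0.0098
Σp_3ᵢ² = 0.1707² + 0.1951² + 0.1585² + 0.1220² + 0.2073² + 0.1463² = 0.029138 + 0.038064 + 0.025122 + 0.014884 + 0.042973 + 0.021404 = 0.171585
B_3 = 1 / 0.171585 = 5.8280
Σp_4ᵢ² = 0.1961² + 0.0049² + 0.6176² + 0.1373² + 0.0343² + 0.0098² = 0.038455 + 0.000024 + 0.381430 + 0.018851 + 0.001176 + 0.000096 = 0.440032
B_4 = 1 / 0.440032 = 2.2726
Highest B → broadest niche (most generalist): species 3 (B = 5.83).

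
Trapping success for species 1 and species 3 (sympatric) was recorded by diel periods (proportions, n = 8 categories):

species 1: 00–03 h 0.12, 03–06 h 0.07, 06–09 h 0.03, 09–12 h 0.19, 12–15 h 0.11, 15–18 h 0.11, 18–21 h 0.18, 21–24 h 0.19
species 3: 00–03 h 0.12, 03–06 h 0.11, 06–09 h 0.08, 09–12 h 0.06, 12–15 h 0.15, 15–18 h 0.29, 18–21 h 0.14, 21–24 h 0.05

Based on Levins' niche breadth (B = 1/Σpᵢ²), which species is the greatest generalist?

species 1

Σp_1ᵢ² = 0.12² + 0.07² + 0.03² + 0.19² + 0.11² + 0.11² + 0.18² + 0.19² = 0.0144 + 0.0049 + 0.0009 + 0.0361 + 0.0121 + 0.0121 + 0.0324 + 0.0361 = 0.1490
B_1 = 1 / 0.1490 = 6.7114
Σp_3ᵢ² = 0.12² + 0.11² + 0.08² + 0.06² + 0.15² + 0.29² + 0.14² + 0.05² = 0.0144 + 0.0121 + 0.0064 + 0.0036 + 0.0225 + 0.0841 + 0.0196 + 0.0025 = 0.1652
B_3 = 1 / 0.1652 = 6.0533
Highest B → broadest niche (most generalist): species 1 (B = 6.71).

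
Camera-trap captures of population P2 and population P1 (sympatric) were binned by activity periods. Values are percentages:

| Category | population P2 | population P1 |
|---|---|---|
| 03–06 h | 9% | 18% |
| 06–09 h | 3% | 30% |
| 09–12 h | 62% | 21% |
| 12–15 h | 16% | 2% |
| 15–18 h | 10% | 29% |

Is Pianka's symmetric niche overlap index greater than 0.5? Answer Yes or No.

Convert percentages to proportions (divide by 100).
Σ p₁ᵢp₂ᵢ = 0.0162 + 0.0090 + 0.1302 + 0.0032 + 0.0290 = 0.1876
Σp_1ᵢ² = 0.09² + 0.03² + 0.62² + 0.16² + 0.10² = 0.0081 + 0.0009 + 0.3844 + 0.0256 + 0.0100 = 0.4290
Σp_2ᵢ² = 0.18² + 0.30² + 0.21² + 0.02² + 0.29² = 0.0324 + 0.0900 + 0.0441 + 0.0004 + 0.0841 = 0.2510
O = 0.1876 / √(0.4290 × 0.2510) = 0.1876 / 0.32814 = 0.5717
O = 0.5717 > 0.5 → Yes.

Yes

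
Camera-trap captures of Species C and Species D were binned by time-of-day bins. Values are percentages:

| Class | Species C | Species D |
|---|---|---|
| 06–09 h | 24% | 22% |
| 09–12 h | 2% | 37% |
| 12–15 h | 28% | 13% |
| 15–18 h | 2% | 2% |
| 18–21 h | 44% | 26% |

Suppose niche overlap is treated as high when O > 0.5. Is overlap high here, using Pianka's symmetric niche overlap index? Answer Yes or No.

Yes

Convert percentages to proportions (divide by 100).
Σ p₁ᵢp₂ᵢ = 0.0528 + 0.0074 + 0.0364 + 0.0004 + 0.1144 = 0.2114
Σp_1ᵢ² = 0.24² + 0.02² + 0.28² + 0.02² + 0.44² = 0.0576 + 0.0004 + 0.0784 + 0.0004 + 0.1936 = 0.3304
Σp_2ᵢ² = 0.22² + 0.37² + 0.13² + 0.02² + 0.26² = 0.0484 + 0.1369 + 0.0169 + 0.0004 + 0.0676 = 0.2702
O = 0.2114 / √(0.3304 × 0.2702) = 0.2114 / 0.29879 = 0.7075
O = 0.7075 > 0.5 → Yes.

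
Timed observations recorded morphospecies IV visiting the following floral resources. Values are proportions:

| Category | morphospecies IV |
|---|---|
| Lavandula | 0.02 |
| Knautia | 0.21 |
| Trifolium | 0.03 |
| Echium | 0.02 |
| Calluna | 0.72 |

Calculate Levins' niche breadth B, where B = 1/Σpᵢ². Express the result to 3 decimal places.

1.772

Σpᵢ² = 0.02² + 0.21² + 0.03² + 0.02² + 0.72² = 0.0004 + 0.0441 + 0.0009 + 0.0004 + 0.5184 = 0.5642
B = 1 / 0.5642 = 1.77242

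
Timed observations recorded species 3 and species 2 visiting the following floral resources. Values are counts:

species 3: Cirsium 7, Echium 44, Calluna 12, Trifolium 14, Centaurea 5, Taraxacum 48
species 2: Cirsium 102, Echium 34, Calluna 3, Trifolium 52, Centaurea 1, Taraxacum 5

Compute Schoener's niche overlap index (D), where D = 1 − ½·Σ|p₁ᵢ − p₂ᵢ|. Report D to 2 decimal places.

0.38

Proportions for species 3 (n=130): 7/130=0.0538, 44/130=0.3385, 12/130=0.0923, 14/130=0.1077, 5/130=0.0385, 48/130=0.3692
Proportions for species 2 (n=197): 102/197=0.5178, 34/197=0.1726, 3/197=0.0152, 52/197=0.2640, 1/197=0.0051, 5/197=0.0254
Σ|p₁ᵢ − p₂ᵢ| = 0.4640 + 0.1659 + 0.0771 + 0.1563 + 0.0334 + 0.3438 = 1.2405
D = 1 − ½ × 1.2405 = 1 − 0.62025 = 0.37975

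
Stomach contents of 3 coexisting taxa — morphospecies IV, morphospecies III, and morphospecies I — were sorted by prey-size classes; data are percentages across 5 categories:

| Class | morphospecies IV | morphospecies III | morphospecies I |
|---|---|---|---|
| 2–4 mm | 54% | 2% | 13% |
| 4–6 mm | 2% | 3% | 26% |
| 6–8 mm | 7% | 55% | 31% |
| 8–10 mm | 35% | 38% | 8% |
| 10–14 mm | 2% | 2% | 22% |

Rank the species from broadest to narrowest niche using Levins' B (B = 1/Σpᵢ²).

Convert percentages to proportions (divide by 100).
Σp_IVᵢ² = 0.54² + 0.02² + 0.07² + 0.35² + 0.02² = 0.2916 + 0.0004 + 0.0049 + 0.1225 + 0.0004 = 0.4198
B_IV = 1 / 0.4198 = 2.3821
Σp_IIIᵢ² = 0.02² + 0.03² + 0.55² + 0.38² + 0.02² = 0.0004 + 0.0009 + 0.3025 + 0.1444 + 0.0004 = 0.4486
B_III = 1 / 0.4486 = 2.2292
Σp_Iᵢ² = 0.13² + 0.26² + 0.31² + 0.08² + 0.22² = 0.0169 + 0.0676 + 0.0961 + 0.0064 + 0.0484 = 0.2354
B_I = 1 / 0.2354 = 4.2481
Ranking by B (broadest → narrowest): morphospecies I (4.25) > morphospecies IV (2.38) > morphospecies III (2.23)

morphospecies I > morphospecies IV > morphospecies III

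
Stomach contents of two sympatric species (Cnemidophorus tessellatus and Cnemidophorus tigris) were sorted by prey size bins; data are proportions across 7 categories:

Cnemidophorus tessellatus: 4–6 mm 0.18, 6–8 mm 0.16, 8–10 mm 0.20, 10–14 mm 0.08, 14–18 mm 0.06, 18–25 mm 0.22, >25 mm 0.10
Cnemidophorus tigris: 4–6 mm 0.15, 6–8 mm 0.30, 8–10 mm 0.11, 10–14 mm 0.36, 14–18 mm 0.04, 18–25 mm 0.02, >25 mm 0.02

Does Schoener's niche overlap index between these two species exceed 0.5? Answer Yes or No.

Σ|p₁ᵢ − p₂ᵢ| = 0.03 + 0.14 + 0.09 + 0.28 + 0.02 + 0.20 + 0.08 = 0.84
D = 1 − ½ × 0.84 = 1 − 0.420 = 0.5800
D = 0.5800 > 0.5 → Yes.

Yes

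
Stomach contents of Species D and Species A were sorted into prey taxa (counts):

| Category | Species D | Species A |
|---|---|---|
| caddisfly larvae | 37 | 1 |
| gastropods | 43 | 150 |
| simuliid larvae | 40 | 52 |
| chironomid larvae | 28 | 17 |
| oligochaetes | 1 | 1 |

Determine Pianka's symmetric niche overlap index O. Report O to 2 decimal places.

Proportions for Species D (n=149): 37/149=0.2483, 43/149=0.2886, 40/149=0.2685, 28/149=0.1879, 1/149=0.0067
Proportions for Species A (n=221): 1/221=0.0045, 150/221=0.6787, 52/221=0.2353, 17/221=0.0769, 1/221=0.0045
Σ p₁ᵢp₂ᵢ = 0.001117 + 0.195873 + 0.063178 + 0.014450 + 0.000030 = 0.274648
Σp_1ᵢ² = 0.2483² + 0.2886² + 0.2685² + 0.1879² + 0.0067² = 0.061653 + 0.083290 + 0.072092 + 0.035306 + 0.000045 = 0.252386
Σp_2ᵢ² = 0.0045² + 0.6787² + 0.2353² + 0.0769² + 0.0045² = 0.000020 + 0.460634 + 0.055366 + 0.005914 + 0.000020 = 0.521954
O = 0.274648 / √(0.252386 × 0.521954) = 0.274648 / 0.3629516 = 0.7567

0.76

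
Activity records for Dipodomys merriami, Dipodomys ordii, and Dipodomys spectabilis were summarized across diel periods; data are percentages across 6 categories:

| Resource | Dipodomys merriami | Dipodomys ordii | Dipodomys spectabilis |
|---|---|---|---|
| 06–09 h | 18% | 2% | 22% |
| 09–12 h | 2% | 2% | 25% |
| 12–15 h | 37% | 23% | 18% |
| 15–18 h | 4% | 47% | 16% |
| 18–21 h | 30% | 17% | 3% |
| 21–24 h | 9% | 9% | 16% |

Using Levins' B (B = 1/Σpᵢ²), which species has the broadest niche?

Dipodomys spectabilis

Convert percentages to proportions (divide by 100).
Σp_merrᵢ² = 0.18² + 0.02² + 0.37² + 0.04² + 0.30² + 0.09² = 0.0324 + 0.0004 + 0.1369 + 0.0016 + 0.0900 + 0.0081 = 0.2694
B_merr = 1 / 0.2694 = 3.7120
Σp_ordiᵢ² = 0.02² + 0.02² + 0.23² + 0.47² + 0.17² + 0.09² = 0.0004 + 0.0004 + 0.0529 + 0.2209 + 0.0289 + 0.0081 = 0.3116
B_ordi = 1 / 0.3116 = 3.2092
Σp_specᵢ² = 0.22² + 0.25² + 0.18² + 0.16² + 0.03² + 0.16² = 0.0484 + 0.0625 + 0.0324 + 0.0256 + 0.0009 + 0.0256 = 0.1954
B_spec = 1 / 0.1954 = 5.1177
Highest B → broadest niche (most generalist): Dipodomys spectabilis (B = 5.12).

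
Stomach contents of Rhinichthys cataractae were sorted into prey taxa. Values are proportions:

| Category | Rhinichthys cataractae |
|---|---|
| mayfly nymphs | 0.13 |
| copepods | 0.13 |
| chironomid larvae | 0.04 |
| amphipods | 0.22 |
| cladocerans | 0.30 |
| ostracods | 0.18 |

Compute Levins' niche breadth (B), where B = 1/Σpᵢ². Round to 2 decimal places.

4.85

Σpᵢ² = 0.13² + 0.13² + 0.04² + 0.22² + 0.30² + 0.18² = 0.0169 + 0.0169 + 0.0016 + 0.0484 + 0.0900 + 0.0324 = 0.2062
B = 1 / 0.2062 = 4.8497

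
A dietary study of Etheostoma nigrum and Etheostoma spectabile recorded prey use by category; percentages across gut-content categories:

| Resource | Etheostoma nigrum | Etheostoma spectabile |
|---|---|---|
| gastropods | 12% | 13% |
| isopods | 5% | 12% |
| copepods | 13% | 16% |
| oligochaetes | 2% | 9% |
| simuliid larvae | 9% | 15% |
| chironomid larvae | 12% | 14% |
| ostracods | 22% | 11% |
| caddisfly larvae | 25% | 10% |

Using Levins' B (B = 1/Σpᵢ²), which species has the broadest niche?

Etheostoma spectabile

Convert percentages to proportions (divide by 100).
Σp_nigrᵢ² = 0.12² + 0.05² + 0.13² + 0.02² + 0.09² + 0.12² + 0.22² + 0.25² = 0.0144 + 0.0025 + 0.0169 + 0.0004 + 0.0081 + 0.0144 + 0.0484 + 0.0625 = 0.1676
B_nigr = 1 / 0.1676 = 5.9666
Σp_specᵢ² = 0.13² + 0.12² + 0.16² + 0.09² + 0.15² + 0.14² + 0.11² + 0.10² = 0.0169 + 0.0144 + 0.0256 + 0.0081 + 0.0225 + 0.0196 + 0.0121 + 0.0100 = 0.1292
B_spec = 1 / 0.1292 = 7.7399
Highest B → broadest niche (most generalist): Etheostoma spectabile (B = 7.74).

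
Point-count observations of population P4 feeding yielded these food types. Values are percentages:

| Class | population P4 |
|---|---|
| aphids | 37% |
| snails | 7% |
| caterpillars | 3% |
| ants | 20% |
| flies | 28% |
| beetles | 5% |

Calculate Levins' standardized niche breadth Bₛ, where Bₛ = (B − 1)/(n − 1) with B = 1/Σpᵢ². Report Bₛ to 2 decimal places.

0.56

Convert percentages to proportions (divide by 100).
Σpᵢ² = 0.37² + 0.07² + 0.03² + 0.20² + 0.28² + 0.05² = 0.1369 + 0.0049 + 0.0009 + 0.0400 + 0.0784 + 0.0025 = 0.2636
B = 1 / 0.2636 = 3.7936
Bₛ = (B − 1)/(n − 1) = (3.7936 − 1)/(6 − 1) = 2.7936/5 = 0.5587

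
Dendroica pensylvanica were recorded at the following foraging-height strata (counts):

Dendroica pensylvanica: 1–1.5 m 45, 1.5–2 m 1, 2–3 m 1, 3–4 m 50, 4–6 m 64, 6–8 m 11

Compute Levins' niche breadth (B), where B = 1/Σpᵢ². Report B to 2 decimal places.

3.38

Proportions for Dendroica pensylvanica (n=172): 45/172=0.2616, 1/172=0.0058, 1/172=0.0058, 50/172=0.2907, 64/172=0.3721, 11/172=0.0640
Σpᵢ² = 0.2616² + 0.0058² + 0.0058² + 0.2907² + 0.3721² + 0.0640² = 0.068435 + 0.000034 + 0.000034 + 0.084506 + 0.138458 + 0.004096 = 0.295563
B = 1 / 0.295563 = 3.3834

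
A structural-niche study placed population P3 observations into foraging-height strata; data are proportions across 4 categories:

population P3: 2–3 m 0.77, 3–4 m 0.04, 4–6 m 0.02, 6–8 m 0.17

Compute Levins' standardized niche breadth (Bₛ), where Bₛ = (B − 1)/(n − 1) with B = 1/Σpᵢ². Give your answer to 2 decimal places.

0.20

Σpᵢ² = 0.77² + 0.04² + 0.02² + 0.17² = 0.5929 + 0.0016 + 0.0004 + 0.0289 = 0.6238
B = 1 / 0.6238 = 1.6031
Bₛ = (B − 1)/(n − 1) = (1.6031 − 1)/(4 − 1) = 0.6031/3 = 0.2010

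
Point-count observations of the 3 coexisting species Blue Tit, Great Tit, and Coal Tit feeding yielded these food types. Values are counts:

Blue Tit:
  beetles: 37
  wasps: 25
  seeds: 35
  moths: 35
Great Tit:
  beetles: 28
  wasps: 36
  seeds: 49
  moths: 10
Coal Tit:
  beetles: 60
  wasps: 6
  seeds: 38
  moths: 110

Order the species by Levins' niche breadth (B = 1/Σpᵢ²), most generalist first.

Proportions for Blue Tit (n=132): 37/132=0.2803, 25/132=0.1894, 35/132=0.2652, 35/132=0.2652
Proportions for Great Tit (n=123): 28/123=0.2276, 36/123=0.2927, 49/123=0.3984, 10/123=0.0813
Proportions for Coal Tit (n=214): 60/214=0.2804, 6/214=0.0280, 38/214=0.1776, 110/214=0.5140
Σp_Blueᵢ² = 0.2803² + 0.1894² + 0.2652² + 0.2652² = 0.078568 + 0.035872 + 0.070331 + 0.070331 = 0.255102
B_Blue = 1 / 0.255102 = 3.9200
Σp_Greaᵢ² = 0.2276² + 0.2927² + 0.3984² + 0.0813² = 0.051802 + 0.085673 + 0.158723 + 0.006610 = 0.302808
B_Grea = 1 / 0.302808 = 3.3024
Σp_Coalᵢ² = 0.2804² + 0.0280² + 0.1776² + 0.5140² = 0.078624 + 0.000784 + 0.031542 + 0.264196 = 0.375146
B_Coal = 1 / 0.375146 = 2.6656
Ranking by B (broadest → narrowest): Blue Tit (3.92) > Great Tit (3.30) > Coal Tit (2.67)

Blue Tit > Great Tit > Coal Tit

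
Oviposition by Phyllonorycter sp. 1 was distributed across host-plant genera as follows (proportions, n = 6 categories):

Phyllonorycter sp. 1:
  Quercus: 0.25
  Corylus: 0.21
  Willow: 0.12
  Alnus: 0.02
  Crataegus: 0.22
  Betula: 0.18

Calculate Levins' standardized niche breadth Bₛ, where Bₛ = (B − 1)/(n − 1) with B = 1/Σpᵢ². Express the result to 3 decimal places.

Σpᵢ² = 0.25² + 0.21² + 0.12² + 0.02² + 0.22² + 0.18² = 0.0625 + 0.0441 + 0.0144 + 0.0004 + 0.0484 + 0.0324 = 0.2022
B = 1 / 0.2022 = 4.94560
Bₛ = (B − 1)/(n − 1) = (4.94560 − 1)/(6 − 1) = 3.94560/5 = 0.78912

0.789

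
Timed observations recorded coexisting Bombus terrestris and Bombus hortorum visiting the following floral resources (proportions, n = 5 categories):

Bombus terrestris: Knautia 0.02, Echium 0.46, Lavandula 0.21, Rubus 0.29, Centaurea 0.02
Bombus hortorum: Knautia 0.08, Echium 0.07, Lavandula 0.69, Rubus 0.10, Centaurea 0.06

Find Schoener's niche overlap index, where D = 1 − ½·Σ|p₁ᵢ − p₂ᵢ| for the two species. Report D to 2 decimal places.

0.42

Σ|p₁ᵢ − p₂ᵢ| = 0.06 + 0.39 + 0.48 + 0.19 + 0.04 = 1.16
D = 1 − ½ × 1.16 = 1 − 0.580 = 0.4200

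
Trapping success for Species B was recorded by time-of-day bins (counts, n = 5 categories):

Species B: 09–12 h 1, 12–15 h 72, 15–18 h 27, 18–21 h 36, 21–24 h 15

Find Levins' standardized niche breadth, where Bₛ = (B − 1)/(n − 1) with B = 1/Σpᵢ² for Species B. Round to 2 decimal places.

0.52

Proportions for Species B (n=151): 1/151=0.0066, 72/151=0.4768, 27/151=0.1788, 36/151=0.2384, 15/151=0.0993
Σpᵢ² = 0.0066² + 0.4768² + 0.1788² + 0.2384² + 0.0993² = 0.000044 + 0.227338 + 0.031969 + 0.056835 + 0.009860 = 0.326046
B = 1 / 0.326046 = 3.0671
Bₛ = (B − 1)/(n − 1) = (3.0671 − 1)/(5 − 1) = 2.0671/4 = 0.5168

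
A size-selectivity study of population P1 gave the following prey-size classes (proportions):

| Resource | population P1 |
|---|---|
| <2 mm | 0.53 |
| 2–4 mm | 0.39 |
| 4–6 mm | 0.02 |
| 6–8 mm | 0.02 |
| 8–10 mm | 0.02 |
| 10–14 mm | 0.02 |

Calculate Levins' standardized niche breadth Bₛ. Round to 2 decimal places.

0.26

Σpᵢ² = 0.53² + 0.39² + 0.02² + 0.02² + 0.02² + 0.02² = 0.2809 + 0.1521 + 0.0004 + 0.0004 + 0.0004 + 0.0004 = 0.4346
B = 1 / 0.4346 = 2.3010
Bₛ = (B − 1)/(n − 1) = (2.3010 − 1)/(6 − 1) = 1.3010/5 = 0.2602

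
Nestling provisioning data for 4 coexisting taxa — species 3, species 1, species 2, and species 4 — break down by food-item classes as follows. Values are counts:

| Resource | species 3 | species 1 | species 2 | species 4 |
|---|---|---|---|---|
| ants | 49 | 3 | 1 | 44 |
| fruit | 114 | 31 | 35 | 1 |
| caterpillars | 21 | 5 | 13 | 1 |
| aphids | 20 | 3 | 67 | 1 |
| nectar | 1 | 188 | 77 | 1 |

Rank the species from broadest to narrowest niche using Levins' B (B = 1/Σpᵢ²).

Proportions for species 3 (n=205): 49/205=0.2390, 114/205=0.5561, 21/205=0.1024, 20/205=0.0976, 1/205=0.0049
Proportions for species 1 (n=230): 3/230=0.0130, 31/230=0.1348, 5/230=0.0217, 3/230=0.0130, 188/230=0.8174
Proportions for species 2 (n=193): 1/193=0.0052, 35/193=0.1813, 13/193=0.0674, 67/193=0.3472, 77/193=0.3990
Proportions for species 4 (n=48): 44/48=0.9167, 1/48=0.0208, 1/48=0.0208, 1/48=0.0208, 1/48=0.0208
Σp_3ᵢ² = 0.2390² + 0.5561² + 0.1024² + 0.0976² + 0.0049² = 0.057121 + 0.309247 + 0.010486 + 0.009526 + 0.000024 = 0.386404
B_3 = 1 / 0.386404 = 2.5880
Σp_1ᵢ² = 0.0130² + 0.1348² + 0.0217² + 0.0130² + 0.8174² = 0.000169 + 0.018171 + 0.000471 + 0.000169 + 0.668143 = 0.687123
B_1 = 1 / 0.687123 = 1.4553
Σp_2ᵢ² = 0.0052² + 0.1813² + 0.0674² + 0.3472² + 0.3990² = 0.000027 + 0.032870 + 0.004543 + 0.120548 + 0.159201 = 0.317189
B_2 = 1 / 0.317189 = 3.1527
Σp_4ᵢ² = 0.9167² + 0.0208² + 0.0208² + 0.0208² + 0.0208² = 0.840339 + 0.000433 + 0.000433 + 0.000433 + 0.000433 = 0.842071
B_4 = 1 / 0.842071 = 1.1875
Ranking by B (broadest → narrowest): species 2 (3.15) > species 3 (2.59) > species 1 (1.46) > species 4 (1.19)

species 2 > species 3 > species 1 > species 4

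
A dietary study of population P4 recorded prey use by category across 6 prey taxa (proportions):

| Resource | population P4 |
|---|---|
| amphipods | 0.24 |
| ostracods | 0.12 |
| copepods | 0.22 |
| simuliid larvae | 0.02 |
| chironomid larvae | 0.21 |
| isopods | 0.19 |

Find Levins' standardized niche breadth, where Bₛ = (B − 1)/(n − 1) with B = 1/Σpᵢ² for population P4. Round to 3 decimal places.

0.795

Σpᵢ² = 0.24² + 0.12² + 0.22² + 0.02² + 0.21² + 0.19² = 0.0576 + 0.0144 + 0.0484 + 0.0004 + 0.0441 + 0.0361 = 0.2010
B = 1 / 0.2010 = 4.97512
Bₛ = (B − 1)/(n − 1) = (4.97512 − 1)/(6 − 1) = 3.97512/5 = 0.79502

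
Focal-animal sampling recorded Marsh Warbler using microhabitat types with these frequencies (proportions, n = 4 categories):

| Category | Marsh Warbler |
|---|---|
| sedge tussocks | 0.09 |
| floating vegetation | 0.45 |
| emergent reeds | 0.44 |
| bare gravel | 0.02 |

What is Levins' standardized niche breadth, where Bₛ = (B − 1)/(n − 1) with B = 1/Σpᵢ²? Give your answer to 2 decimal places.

Σpᵢ² = 0.09² + 0.45² + 0.44² + 0.02² = 0.0081 + 0.2025 + 0.1936 + 0.0004 = 0.4046
B = 1 / 0.4046 = 2.4716
Bₛ = (B − 1)/(n − 1) = (2.4716 − 1)/(4 − 1) = 1.4716/3 = 0.4905

0.49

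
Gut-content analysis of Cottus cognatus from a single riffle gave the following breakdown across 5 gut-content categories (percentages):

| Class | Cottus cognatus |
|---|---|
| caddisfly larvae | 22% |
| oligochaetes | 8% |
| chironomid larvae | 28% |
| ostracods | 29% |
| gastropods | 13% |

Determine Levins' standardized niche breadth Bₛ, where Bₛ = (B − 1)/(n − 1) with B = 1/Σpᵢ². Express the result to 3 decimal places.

Convert percentages to proportions (divide by 100).
Σpᵢ² = 0.22² + 0.08² + 0.28² + 0.29² + 0.13² = 0.0484 + 0.0064 + 0.0784 + 0.0841 + 0.0169 = 0.2342
B = 1 / 0.2342 = 4.26985
Bₛ = (B − 1)/(n − 1) = (4.26985 − 1)/(5 − 1) = 3.26985/4 = 0.81746

0.817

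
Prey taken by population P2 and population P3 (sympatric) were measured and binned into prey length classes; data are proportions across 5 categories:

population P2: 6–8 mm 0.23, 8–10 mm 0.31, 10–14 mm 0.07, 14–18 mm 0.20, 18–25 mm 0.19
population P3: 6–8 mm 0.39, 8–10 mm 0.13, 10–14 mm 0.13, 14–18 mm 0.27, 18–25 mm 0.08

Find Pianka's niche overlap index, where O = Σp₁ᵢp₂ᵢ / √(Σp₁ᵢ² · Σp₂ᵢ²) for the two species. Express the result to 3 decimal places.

Σ p₁ᵢp₂ᵢ = 0.0897 + 0.0403 + 0.0091 + 0.0540 + 0.0152 = 0.2083
Σp_1ᵢ² = 0.23² + 0.31² + 0.07² + 0.20² + 0.19² = 0.0529 + 0.0961 + 0.0049 + 0.0400 + 0.0361 = 0.2300
Σp_2ᵢ² = 0.39² + 0.13² + 0.13² + 0.27² + 0.08² = 0.1521 + 0.0169 + 0.0169 + 0.0729 + 0.0064 = 0.2652
O = 0.2083 / √(0.2300 × 0.2652) = 0.2083 / 0.246974 = 0.84341

0.843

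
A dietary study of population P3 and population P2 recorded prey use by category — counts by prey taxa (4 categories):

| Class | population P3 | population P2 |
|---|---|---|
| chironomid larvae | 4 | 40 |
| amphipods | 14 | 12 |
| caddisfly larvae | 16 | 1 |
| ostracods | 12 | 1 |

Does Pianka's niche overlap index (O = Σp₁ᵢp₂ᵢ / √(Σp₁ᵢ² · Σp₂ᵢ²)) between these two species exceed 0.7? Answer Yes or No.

Proportions for population P3 (n=46): 4/46=0.0870, 14/46=0.3043, 16/46=0.3478, 12/46=0.2609
Proportions for population P2 (n=54): 40/54=0.7407, 12/54=0.2222, 1/54=0.0185, 1/54=0.0185
Σ p₁ᵢp₂ᵢ = 0.064441 + 0.067615 + 0.006434 + 0.004827 = 0.143317
Σp_1ᵢ² = 0.0870² + 0.3043² + 0.3478² + 0.2609² = 0.007569 + 0.092598 + 0.120965 + 0.068069 = 0.289201
Σp_2ᵢ² = 0.7407² + 0.2222² + 0.0185² + 0.0185² = 0.548636 + 0.049373 + 0.000342 + 0.000342 = 0.598693
O = 0.143317 / √(0.289201 × 0.598693) = 0.143317 / 0.4161041 = 0.3444
O = 0.3444 < 0.7 → No.

No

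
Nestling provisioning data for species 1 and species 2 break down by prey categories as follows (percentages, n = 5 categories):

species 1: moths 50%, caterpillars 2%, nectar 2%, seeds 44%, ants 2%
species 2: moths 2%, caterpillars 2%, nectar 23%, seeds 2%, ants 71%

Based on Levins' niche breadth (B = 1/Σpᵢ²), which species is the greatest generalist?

species 1

Convert percentages to proportions (divide by 100).
Σp_1ᵢ² = 0.50² + 0.02² + 0.02² + 0.44² + 0.02² = 0.2500 + 0.0004 + 0.0004 + 0.1936 + 0.0004 = 0.4448
B_1 = 1 / 0.4448 = 2.2482
Σp_2ᵢ² = 0.02² + 0.02² + 0.23² + 0.02² + 0.71² = 0.0004 + 0.0004 + 0.0529 + 0.0004 + 0.5041 = 0.5582
B_2 = 1 / 0.5582 = 1.7915
Highest B → broadest niche (most generalist): species 1 (B = 2.25).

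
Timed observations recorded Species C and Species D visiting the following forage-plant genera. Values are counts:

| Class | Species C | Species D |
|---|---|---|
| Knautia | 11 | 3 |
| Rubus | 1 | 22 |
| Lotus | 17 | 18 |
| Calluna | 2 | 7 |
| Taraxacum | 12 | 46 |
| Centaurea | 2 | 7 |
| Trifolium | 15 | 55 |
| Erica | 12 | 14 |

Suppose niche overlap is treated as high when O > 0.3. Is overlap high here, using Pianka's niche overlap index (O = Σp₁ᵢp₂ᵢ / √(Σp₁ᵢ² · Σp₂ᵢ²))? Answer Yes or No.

Yes

Proportions for Species C (n=72): 11/72=0.1528, 1/72=0.0139, 17/72=0.2361, 2/72=0.0278, 12/72=0.1667, 2/72=0.0278, 15/72=0.2083, 12/72=0.1667
Proportions for Species D (n=172): 3/172=0.0174, 22/172=0.1279, 18/172=0.1047, 7/172=0.0407, 46/172=0.2674, 7/172=0.0407, 55/172=0.3198, 14/172=0.0814
Σ p₁ᵢp₂ᵢ = 0.002659 + 0.001778 + 0.024720 + 0.001131 + 0.044576 + 0.001131 + 0.066614 + 0.013569 = 0.156178
Σp_1ᵢ² = 0.1528² + 0.0139² + 0.2361² + 0.0278² + 0.1667² + 0.0278² + 0.2083² + 0.1667² = 0.023348 + 0.000193 + 0.055743 + 0.000773 + 0.027789 + 0.000773 + 0.043389 + 0.027789 = 0.179797
Σp_2ᵢ² = 0.0174² + 0.1279² + 0.1047² + 0.0407² + 0.2674² + 0.0407² + 0.3198² + 0.0814² = 0.000303 + 0.016358 + 0.010962 + 0.001656 + 0.071503 + 0.001656 + 0.102272 + 0.006626 = 0.211336
O = 0.156178 / √(0.179797 × 0.211336) = 0.156178 / 0.1949297 = 0.8012
O = 0.8012 > 0.3 → Yes.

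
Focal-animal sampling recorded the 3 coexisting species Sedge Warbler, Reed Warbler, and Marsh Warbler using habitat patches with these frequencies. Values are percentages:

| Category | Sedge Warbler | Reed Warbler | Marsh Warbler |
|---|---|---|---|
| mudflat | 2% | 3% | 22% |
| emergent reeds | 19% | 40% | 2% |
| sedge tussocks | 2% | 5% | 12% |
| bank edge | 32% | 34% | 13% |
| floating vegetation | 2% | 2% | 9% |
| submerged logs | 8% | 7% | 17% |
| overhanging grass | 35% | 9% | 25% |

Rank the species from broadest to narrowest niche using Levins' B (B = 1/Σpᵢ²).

Marsh Warbler > Sedge Warbler > Reed Warbler

Convert percentages to proportions (divide by 100).
Σp_Sedgᵢ² = 0.02² + 0.19² + 0.02² + 0.32² + 0.02² + 0.08² + 0.35² = 0.0004 + 0.0361 + 0.0004 + 0.1024 + 0.0004 + 0.0064 + 0.1225 = 0.2686
B_Sedg = 1 / 0.2686 = 3.7230
Σp_Reedᵢ² = 0.03² + 0.40² + 0.05² + 0.34² + 0.02² + 0.07² + 0.09² = 0.0009 + 0.1600 + 0.0025 + 0.1156 + 0.0004 + 0.0049 + 0.0081 = 0.2924
B_Reed = 1 / 0.2924 = 3.4200
Σp_Marsᵢ² = 0.22² + 0.02² + 0.12² + 0.13² + 0.09² + 0.17² + 0.25² = 0.0484 + 0.0004 + 0.0144 + 0.0169 + 0.0081 + 0.0289 + 0.0625 = 0.1796
B_Mars = 1 / 0.1796 = 5.5679
Ranking by B (broadest → narrowest): Marsh Warbler (5.57) > Sedge Warbler (3.72) > Reed Warbler (3.42)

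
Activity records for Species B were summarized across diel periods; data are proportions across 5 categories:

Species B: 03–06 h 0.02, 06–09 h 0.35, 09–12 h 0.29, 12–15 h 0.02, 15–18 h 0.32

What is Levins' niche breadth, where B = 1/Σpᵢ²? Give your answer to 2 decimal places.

3.23

Σpᵢ² = 0.02² + 0.35² + 0.29² + 0.02² + 0.32² = 0.0004 + 0.1225 + 0.0841 + 0.0004 + 0.1024 = 0.3098
B = 1 / 0.3098 = 3.2279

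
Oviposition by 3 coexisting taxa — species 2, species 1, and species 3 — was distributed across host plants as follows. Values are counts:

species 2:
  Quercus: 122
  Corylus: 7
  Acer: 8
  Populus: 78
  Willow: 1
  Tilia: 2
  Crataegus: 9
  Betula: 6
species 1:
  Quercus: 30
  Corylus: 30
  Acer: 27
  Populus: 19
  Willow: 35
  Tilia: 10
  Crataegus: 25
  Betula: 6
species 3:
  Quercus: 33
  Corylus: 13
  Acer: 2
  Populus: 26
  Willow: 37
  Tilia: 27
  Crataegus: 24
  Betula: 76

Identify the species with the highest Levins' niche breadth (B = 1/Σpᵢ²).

species 1

Proportions for species 2 (n=233): 122/233=0.5236, 7/233=0.0300, 8/233=0.0343, 78/233=0.3348, 1/233=0.0043, 2/233=0.0086, 9/233=0.0386, 6/233=0.0258
Proportions for species 1 (n=182): 30/182=0.1648, 30/182=0.1648, 27/182=0.1484, 19/182=0.1044, 35/182=0.1923, 10/182=0.0549, 25/182=0.1374, 6/182=0.0330
Proportions for species 3 (n=238): 33/238=0.1387, 13/238=0.0546, 2/238=0.0084, 26/238=0.1092, 37/238=0.1555, 27/238=0.1134, 24/238=0.1008, 76/238=0.3193
Σp_2ᵢ² = 0.5236² + 0.0300² + 0.0343² + 0.3348² + 0.0043² + 0.0086² + 0.0386² + 0.0258² = 0.274157 + 0.000900 + 0.001176 + 0.112091 + 0.000018 + 0.000074 + 0.001490 + 0.000666 = 0.390572
B_2 = 1 / 0.390572 = 2.5603
Σp_1ᵢ² = 0.1648² + 0.1648² + 0.1484² + 0.1044² + 0.1923² + 0.0549² + 0.1374² + 0.0330² = 0.027159 + 0.027159 + 0.022023 + 0.010899 + 0.036979 + 0.003014 + 0.018879 + 0.001089 = 0.147201
B_1 = 1 / 0.147201 = 6.7934
Σp_3ᵢ² = 0.1387² + 0.0546² + 0.0084² + 0.1092² + 0.1555² + 0.1134² + 0.1008² + 0.3193² = 0.019238 + 0.002981 + 0.000071 + 0.011925 + 0.024180 + 0.012860 + 0.010161 + 0.101952 = 0.183368
B_3 = 1 / 0.183368 = 5.4535
Highest B → broadest niche (most generalist): species 1 (B = 6.79).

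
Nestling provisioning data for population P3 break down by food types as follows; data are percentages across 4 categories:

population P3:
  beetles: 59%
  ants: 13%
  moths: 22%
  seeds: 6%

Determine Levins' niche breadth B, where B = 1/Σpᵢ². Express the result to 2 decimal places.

2.40

Convert percentages to proportions (divide by 100).
Σpᵢ² = 0.59² + 0.13² + 0.22² + 0.06² = 0.3481 + 0.0169 + 0.0484 + 0.0036 = 0.4170
B = 1 / 0.4170 = 2.3981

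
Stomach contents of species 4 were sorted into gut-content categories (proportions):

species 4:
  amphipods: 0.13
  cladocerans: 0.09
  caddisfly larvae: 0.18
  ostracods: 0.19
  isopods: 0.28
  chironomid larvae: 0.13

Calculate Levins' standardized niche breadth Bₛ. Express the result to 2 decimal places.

Σpᵢ² = 0.13² + 0.09² + 0.18² + 0.19² + 0.28² + 0.13² = 0.0169 + 0.0081 + 0.0324 + 0.0361 + 0.0784 + 0.0169 = 0.1888
B = 1 / 0.1888 = 5.2966
Bₛ = (B − 1)/(n − 1) = (5.2966 − 1)/(6 − 1) = 4.2966/5 = 0.8593

0.86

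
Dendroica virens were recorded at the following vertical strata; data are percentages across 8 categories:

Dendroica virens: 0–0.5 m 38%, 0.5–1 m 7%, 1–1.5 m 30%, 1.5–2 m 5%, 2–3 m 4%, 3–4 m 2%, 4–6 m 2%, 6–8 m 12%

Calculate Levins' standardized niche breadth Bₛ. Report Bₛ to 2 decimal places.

Convert percentages to proportions (divide by 100).
Σpᵢ² = 0.38² + 0.07² + 0.30² + 0.05² + 0.04² + 0.02² + 0.02² + 0.12² = 0.1444 + 0.0049 + 0.0900 + 0.0025 + 0.0016 + 0.0004 + 0.0004 + 0.0144 = 0.2586
B = 1 / 0.2586 = 3.8670
Bₛ = (B − 1)/(n − 1) = (3.8670 − 1)/(8 − 1) = 2.8670/7 = 0.4096

0.41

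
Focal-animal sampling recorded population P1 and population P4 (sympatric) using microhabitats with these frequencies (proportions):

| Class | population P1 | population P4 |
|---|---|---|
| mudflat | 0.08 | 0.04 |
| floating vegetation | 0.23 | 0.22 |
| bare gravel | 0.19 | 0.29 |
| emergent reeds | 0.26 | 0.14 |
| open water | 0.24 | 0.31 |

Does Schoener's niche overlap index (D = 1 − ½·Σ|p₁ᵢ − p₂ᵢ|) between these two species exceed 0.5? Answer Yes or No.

Σ|p₁ᵢ − p₂ᵢ| = 0.04 + 0.01 + 0.10 + 0.12 + 0.07 = 0.34
D = 1 − ½ × 0.34 = 1 − 0.170 = 0.8300
D = 0.8300 > 0.5 → Yes.

Yes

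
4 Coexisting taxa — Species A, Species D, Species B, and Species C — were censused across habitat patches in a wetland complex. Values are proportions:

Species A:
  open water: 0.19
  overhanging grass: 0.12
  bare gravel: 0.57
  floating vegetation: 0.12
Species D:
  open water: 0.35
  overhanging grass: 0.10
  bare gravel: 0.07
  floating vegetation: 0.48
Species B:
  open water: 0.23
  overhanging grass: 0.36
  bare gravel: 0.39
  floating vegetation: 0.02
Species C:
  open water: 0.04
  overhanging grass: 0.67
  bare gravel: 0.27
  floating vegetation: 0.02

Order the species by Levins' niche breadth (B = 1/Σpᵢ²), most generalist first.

Σp_Aᵢ² = 0.19² + 0.12² + 0.57² + 0.12² = 0.0361 + 0.0144 + 0.3249 + 0.0144 = 0.3898
B_A = 1 / 0.3898 = 2.5654
Σp_Dᵢ² = 0.35² + 0.10² + 0.07² + 0.48² = 0.1225 + 0.0100 + 0.0049 + 0.2304 = 0.3678
B_D = 1 / 0.3678 = 2.7189
Σp_Bᵢ² = 0.23² + 0.36² + 0.39² + 0.02² = 0.0529 + 0.1296 + 0.1521 + 0.0004 = 0.3350
B_B = 1 / 0.3350 = 2.9851
Σp_Cᵢ² = 0.04² + 0.67² + 0.27² + 0.02² = 0.0016 + 0.4489 + 0.0729 + 0.0004 = 0.5238
B_C = 1 / 0.5238 = 1.9091
Ranking by B (broadest → narrowest): Species B (2.99) > Species D (2.72) > Species A (2.57) > Species C (1.91)

Species B > Species D > Species A > Species C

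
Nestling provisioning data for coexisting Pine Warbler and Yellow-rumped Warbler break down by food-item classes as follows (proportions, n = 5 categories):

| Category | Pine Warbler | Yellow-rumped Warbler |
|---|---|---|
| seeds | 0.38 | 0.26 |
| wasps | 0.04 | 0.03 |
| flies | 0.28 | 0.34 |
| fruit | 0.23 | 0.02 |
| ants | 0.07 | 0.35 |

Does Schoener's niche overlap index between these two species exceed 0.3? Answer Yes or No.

Yes

Σ|p₁ᵢ − p₂ᵢ| = 0.12 + 0.01 + 0.06 + 0.21 + 0.28 = 0.68
D = 1 − ½ × 0.68 = 1 − 0.340 = 0.6600
D = 0.6600 > 0.3 → Yes.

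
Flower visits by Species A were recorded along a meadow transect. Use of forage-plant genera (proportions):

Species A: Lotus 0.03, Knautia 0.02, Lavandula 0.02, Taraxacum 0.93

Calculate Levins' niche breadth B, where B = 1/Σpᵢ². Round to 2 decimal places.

1.15

Σpᵢ² = 0.03² + 0.02² + 0.02² + 0.93² = 0.0009 + 0.0004 + 0.0004 + 0.8649 = 0.8666
B = 1 / 0.8666 = 1.1539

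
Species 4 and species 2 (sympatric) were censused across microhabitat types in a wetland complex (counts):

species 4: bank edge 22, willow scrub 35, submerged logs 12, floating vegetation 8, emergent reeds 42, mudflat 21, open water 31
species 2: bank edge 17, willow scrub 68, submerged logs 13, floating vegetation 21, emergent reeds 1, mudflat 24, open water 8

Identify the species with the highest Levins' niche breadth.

species 4

Proportions for species 4 (n=171): 22/171=0.1287, 35/171=0.2047, 12/171=0.0702, 8/171=0.0468, 42/171=0.2456, 21/171=0.1228, 31/171=0.1813
Proportions for species 2 (n=152): 17/152=0.1118, 68/152=0.4474, 13/152=0.0855, 21/152=0.1382, 1/152=0.0066, 24/152=0.1579, 8/152=0.0526
Σp_4ᵢ² = 0.1287² + 0.2047² + 0.0702² + 0.0468² + 0.2456² + 0.1228² + 0.1813² = 0.016564 + 0.041902 + 0.004928 + 0.002190 + 0.060319 + 0.015080 + 0.032870 = 0.173853
B_4 = 1 / 0.173853 = 5.7520
Σp_2ᵢ² = 0.1118² + 0.4474² + 0.0855² + 0.1382² + 0.0066² + 0.1579² + 0.0526² = 0.012499 + 0.200167 + 0.007310 + 0.019099 + 0.000044 + 0.024932 + 0.002767 = 0.266818
B_2 = 1 / 0.266818 = 3.7479
Highest B → broadest niche (most generalist): species 4 (B = 5.75).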